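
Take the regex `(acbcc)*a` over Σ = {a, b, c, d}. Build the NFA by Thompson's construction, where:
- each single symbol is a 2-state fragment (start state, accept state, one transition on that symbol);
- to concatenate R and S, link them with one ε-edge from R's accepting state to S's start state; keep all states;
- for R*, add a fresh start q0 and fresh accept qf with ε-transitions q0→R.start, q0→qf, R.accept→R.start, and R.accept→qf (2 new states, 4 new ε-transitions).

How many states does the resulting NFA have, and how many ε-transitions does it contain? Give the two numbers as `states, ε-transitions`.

14, 9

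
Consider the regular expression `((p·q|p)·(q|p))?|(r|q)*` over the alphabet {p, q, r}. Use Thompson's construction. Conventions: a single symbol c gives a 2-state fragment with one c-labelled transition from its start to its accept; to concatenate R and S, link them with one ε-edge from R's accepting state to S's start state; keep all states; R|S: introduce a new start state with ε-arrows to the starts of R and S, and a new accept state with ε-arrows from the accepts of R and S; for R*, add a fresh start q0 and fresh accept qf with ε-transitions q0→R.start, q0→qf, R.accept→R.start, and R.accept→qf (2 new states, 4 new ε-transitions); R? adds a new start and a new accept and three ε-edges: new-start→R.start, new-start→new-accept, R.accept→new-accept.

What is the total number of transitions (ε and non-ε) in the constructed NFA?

32

Recursing over subexpressions:
Each of the 7 symbol leaves contributes 1 transition (1 symbol, 0 ε).
  p·q : 3 transitions (2 symbol, 1 ε)
  p·q|p : 8 transitions (3 symbol, 5 ε)
  q|p : 6 transitions (2 symbol, 4 ε)
  (p·q|p)·(q|p) : 15 transitions (5 symbol, 10 ε)
  ((p·q|p)·(q|p))? : 18 transitions (5 symbol, 13 ε)
  r|q : 6 transitions (2 symbol, 4 ε)
  (r|q)* : 10 transitions (2 symbol, 8 ε)
  ((p·q|p)·(q|p))?|(r|q)* : 32 transitions (7 symbol, 25 ε)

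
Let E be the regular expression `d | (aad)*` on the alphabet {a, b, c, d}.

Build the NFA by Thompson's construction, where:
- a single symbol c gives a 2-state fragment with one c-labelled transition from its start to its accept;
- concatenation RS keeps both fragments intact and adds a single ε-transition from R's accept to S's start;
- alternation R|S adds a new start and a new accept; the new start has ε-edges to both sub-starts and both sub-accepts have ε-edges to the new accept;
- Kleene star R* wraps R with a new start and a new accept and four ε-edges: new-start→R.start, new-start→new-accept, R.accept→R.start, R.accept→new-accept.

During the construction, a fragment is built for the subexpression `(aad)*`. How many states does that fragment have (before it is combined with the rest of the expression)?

Fragment for `(aad)*`:
Each of the 3 symbol leaves contributes a 2-state fragment.
  aad → 6 states
  (aad)* → 8 states

8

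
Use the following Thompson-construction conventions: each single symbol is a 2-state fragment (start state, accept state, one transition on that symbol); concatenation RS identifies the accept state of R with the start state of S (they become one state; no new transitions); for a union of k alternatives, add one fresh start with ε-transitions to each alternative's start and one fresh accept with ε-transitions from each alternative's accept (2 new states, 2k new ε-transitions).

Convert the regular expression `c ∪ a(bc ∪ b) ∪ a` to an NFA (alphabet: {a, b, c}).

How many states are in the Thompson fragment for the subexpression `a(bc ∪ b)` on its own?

8

Fragment for `a(bc ∪ b)`:
Each of the 4 symbol leaves contributes a 2-state fragment.
  bc — 3 states
  bc ∪ b — 7 states
  a(bc ∪ b) — 8 states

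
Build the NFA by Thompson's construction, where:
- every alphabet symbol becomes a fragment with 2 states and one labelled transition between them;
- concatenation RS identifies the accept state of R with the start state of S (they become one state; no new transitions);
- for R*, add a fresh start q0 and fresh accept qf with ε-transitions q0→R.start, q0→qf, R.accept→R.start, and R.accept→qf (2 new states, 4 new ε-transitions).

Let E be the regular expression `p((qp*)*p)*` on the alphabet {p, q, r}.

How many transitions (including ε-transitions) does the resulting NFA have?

16

Bottom-up over the parse tree:
Each of the 4 symbol leaves contributes 1 transition (1 symbol, 0 ε).
  p* → 5 transitions (1 symbol, 4 ε)
  qp* → 6 transitions (2 symbol, 4 ε)
  (qp*)* → 10 transitions (2 symbol, 8 ε)
  (qp*)*p → 11 transitions (3 symbol, 8 ε)
  ((qp*)*p)* → 15 transitions (3 symbol, 12 ε)
  p((qp*)*p)* → 16 transitions (4 symbol, 12 ε)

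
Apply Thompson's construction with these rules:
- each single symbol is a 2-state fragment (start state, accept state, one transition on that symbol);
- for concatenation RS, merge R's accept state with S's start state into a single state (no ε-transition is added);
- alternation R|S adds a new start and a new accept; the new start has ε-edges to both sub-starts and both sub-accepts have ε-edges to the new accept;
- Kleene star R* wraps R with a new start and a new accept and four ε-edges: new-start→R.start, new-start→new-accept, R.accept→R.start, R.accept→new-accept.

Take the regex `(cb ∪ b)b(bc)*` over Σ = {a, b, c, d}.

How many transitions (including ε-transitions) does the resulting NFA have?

14

Building bottom-up:
Each of the 6 symbol leaves contributes 1 transition (1 symbol, 0 ε).
  cb → 2 transitions (2 symbol, 0 ε)
  cb ∪ b → 7 transitions (3 symbol, 4 ε)
  bc → 2 transitions (2 symbol, 0 ε)
  (bc)* → 6 transitions (2 symbol, 4 ε)
  (cb ∪ b)b(bc)* → 14 transitions (6 symbol, 8 ε)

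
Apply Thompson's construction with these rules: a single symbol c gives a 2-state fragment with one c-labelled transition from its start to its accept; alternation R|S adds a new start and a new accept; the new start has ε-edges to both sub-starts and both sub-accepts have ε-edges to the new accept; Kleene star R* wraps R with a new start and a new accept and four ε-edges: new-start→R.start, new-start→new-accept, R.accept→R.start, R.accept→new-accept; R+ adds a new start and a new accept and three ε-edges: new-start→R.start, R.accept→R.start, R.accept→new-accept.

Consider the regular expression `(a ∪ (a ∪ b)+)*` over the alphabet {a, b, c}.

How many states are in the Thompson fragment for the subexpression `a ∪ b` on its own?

6

Fragment for `a ∪ b`:
Each of the 2 symbol leaves contributes a 2-state fragment.
  a ∪ b → 6 states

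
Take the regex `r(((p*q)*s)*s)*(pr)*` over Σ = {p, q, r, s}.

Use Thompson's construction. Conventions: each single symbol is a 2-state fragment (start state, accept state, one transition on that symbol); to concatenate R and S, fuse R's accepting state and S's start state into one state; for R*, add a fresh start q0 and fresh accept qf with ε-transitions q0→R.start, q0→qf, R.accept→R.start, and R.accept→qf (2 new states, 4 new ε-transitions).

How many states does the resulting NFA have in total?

Recursing over subexpressions:
Each of the 7 symbol leaves contributes a 2-state fragment.
  p* — 4 states
  p*q — 5 states
  (p*q)* — 7 states
  (p*q)*s — 8 states
  ((p*q)*s)* — 10 states
  ((p*q)*s)*s — 11 states
  (((p*q)*s)*s)* — 13 states
  pr — 3 states
  (pr)* — 5 states
  r(((p*q)*s)*s)*(pr)* — 18 states

18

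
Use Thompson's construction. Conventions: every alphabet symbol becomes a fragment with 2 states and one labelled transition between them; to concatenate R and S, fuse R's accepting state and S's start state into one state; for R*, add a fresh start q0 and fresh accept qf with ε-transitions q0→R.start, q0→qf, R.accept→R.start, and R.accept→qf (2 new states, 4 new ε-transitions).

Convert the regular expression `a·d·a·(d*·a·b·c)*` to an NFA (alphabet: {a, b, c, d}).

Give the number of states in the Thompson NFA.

Building bottom-up:
Each of the 7 symbol leaves contributes a 2-state fragment.
  d* → 4 states
  d*·a·b·c → 7 states
  (d*·a·b·c)* → 9 states
  a·d·a·(d*·a·b·c)* → 12 states

12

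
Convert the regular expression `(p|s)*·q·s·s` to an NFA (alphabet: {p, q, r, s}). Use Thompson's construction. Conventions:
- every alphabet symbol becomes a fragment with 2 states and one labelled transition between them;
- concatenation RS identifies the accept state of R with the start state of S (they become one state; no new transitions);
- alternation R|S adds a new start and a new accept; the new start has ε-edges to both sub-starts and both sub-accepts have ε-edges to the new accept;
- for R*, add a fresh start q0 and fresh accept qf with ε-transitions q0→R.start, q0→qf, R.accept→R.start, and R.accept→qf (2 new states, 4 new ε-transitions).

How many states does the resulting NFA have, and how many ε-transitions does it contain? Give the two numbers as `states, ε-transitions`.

Bottom-up over the parse tree:
Each of the 5 symbol leaves contributes 2 states and 0 ε-transitions.
  p|s → 6 states, 4 ε-transitions
  (p|s)* → 8 states, 8 ε-transitions
  (p|s)*·q·s·s → 11 states, 8 ε-transitions

11, 8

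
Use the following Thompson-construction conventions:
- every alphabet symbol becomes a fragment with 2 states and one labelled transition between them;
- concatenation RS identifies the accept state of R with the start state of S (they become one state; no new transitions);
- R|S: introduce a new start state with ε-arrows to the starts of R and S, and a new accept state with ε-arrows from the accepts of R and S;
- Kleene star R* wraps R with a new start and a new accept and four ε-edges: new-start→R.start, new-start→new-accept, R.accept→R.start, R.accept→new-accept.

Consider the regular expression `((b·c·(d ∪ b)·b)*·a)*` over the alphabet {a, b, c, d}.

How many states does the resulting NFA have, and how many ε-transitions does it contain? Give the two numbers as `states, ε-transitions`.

Per subexpression:
Each of the 6 symbol leaves contributes 2 states and 0 ε-transitions.
  d ∪ b → 6 states, 4 ε-transitions
  b·c·(d ∪ b)·b → 9 states, 4 ε-transitions
  (b·c·(d ∪ b)·b)* → 11 states, 8 ε-transitions
  (b·c·(d ∪ b)·b)*·a → 12 states, 8 ε-transitions
  ((b·c·(d ∪ b)·b)*·a)* → 14 states, 12 ε-transitions

14, 12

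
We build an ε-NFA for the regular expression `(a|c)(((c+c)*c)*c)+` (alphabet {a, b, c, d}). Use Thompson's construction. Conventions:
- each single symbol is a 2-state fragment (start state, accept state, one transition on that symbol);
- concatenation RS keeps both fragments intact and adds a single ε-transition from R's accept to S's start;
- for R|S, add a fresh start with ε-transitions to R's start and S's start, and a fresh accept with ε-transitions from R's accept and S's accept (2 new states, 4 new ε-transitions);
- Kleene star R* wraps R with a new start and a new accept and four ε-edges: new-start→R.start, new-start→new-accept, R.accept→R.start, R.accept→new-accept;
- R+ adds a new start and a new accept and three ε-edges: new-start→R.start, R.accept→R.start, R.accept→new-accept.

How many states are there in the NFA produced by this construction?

22

By structural recursion:
Each of the 6 symbol leaves contributes a 2-state fragment.
  a|c = 6 states
  c+ = 4 states
  c+c = 6 states
  (c+c)* = 8 states
  (c+c)*c = 10 states
  ((c+c)*c)* = 12 states
  ((c+c)*c)*c = 14 states
  (((c+c)*c)*c)+ = 16 states
  (a|c)(((c+c)*c)*c)+ = 22 states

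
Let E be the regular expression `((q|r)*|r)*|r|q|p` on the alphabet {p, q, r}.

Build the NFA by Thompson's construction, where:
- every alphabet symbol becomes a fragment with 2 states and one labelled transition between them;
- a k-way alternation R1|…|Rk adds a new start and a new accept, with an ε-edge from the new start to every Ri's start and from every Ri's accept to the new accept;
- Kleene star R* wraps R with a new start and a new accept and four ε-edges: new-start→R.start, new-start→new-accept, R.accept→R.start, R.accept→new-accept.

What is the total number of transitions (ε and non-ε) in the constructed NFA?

30

Building bottom-up:
Each of the 6 symbol leaves contributes 1 transition (1 symbol, 0 ε).
  q|r — 6 transitions (2 symbol, 4 ε)
  (q|r)* — 10 transitions (2 symbol, 8 ε)
  (q|r)*|r — 15 transitions (3 symbol, 12 ε)
  ((q|r)*|r)* — 19 transitions (3 symbol, 16 ε)
  ((q|r)*|r)*|r|q|p — 30 transitions (6 symbol, 24 ε)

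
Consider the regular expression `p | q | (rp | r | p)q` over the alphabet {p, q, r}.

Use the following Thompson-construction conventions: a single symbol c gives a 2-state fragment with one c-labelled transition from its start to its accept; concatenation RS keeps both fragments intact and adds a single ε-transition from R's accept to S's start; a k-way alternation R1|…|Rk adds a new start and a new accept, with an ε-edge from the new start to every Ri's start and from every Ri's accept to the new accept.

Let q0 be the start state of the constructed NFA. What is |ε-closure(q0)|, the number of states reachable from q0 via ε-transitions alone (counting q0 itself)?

Work bottom-up. For each fragment F, track |ε-closure(F.start)| and whether F's accept lies in that closure (i.e. whether F accepts ε). A single-symbol fragment has closure size 1 and does not accept ε.
  rp → |closure| equals the left operand's closure size = 1 (its accept is not ε-reachable, so the closure stops there)
  rp | r | p → |closure| = 1 + 1 + 1 + 1 = 4 (the new accept is not ε-reachable since no branch accepts ε)
  (rp | r | p)q → |closure| equals the left operand's closure size = 4 (its accept is not ε-reachable, so the closure stops there)
  p | q | (rp | r | p)q → new start ε-reaches every alternative's start; none of them accept ε, so the new accept is not reached: |closure| = 1 + 1 + 1 + 4 = 7

7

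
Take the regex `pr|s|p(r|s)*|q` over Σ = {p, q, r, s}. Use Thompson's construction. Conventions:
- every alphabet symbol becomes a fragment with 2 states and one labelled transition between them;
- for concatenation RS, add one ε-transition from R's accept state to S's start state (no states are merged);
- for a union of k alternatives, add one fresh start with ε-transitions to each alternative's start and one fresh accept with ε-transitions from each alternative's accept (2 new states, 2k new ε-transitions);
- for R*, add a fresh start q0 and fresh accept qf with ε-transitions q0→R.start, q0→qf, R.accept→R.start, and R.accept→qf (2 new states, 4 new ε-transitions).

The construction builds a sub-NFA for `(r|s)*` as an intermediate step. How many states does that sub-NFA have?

Fragment for `(r|s)*`:
Each of the 2 symbol leaves contributes a 2-state fragment.
  r|s → 6 states
  (r|s)* → 8 states

8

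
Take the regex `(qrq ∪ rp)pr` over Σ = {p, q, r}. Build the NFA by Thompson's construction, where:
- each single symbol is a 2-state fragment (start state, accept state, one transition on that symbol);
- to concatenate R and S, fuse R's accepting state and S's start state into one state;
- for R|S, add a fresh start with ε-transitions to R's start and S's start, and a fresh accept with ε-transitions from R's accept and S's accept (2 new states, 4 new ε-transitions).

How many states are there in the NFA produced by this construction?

11

Building bottom-up:
Each of the 7 symbol leaves contributes a 2-state fragment.
  qrq = 4 states
  rp = 3 states
  qrq ∪ rp = 9 states
  (qrq ∪ rp)pr = 11 states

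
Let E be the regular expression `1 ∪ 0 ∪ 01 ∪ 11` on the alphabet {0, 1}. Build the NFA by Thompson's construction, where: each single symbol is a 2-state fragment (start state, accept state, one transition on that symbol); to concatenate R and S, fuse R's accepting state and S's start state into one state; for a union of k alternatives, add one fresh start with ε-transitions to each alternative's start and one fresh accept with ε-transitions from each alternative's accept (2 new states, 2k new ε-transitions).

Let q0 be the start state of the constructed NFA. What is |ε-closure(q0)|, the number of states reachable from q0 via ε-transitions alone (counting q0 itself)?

5

Let C(F) = |ε-closure(F.start)| within fragment F, and note whether F accepts ε. Symbol fragments have C = 1 and do not accept ε. Then:
  01 → same as the first factor's closure: |ε-closure| = 1
  11 → same as the first factor's closure: |ε-closure| = 1
  1 ∪ 0 ∪ 01 ∪ 11 → |ε-closure| = 1 + 1 + 1 + 1 + 1 = 5 (the new accept is not ε-reachable since no branch accepts ε)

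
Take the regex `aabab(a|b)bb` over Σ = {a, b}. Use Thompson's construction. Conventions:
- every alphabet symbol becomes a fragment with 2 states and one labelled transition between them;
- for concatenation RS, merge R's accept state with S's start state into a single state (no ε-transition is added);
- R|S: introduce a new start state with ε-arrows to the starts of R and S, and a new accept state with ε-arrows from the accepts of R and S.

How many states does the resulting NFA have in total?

Building bottom-up:
Each of the 9 symbol leaves contributes a 2-state fragment.
  a|b : 6 states
  aabab(a|b)bb : 13 states

13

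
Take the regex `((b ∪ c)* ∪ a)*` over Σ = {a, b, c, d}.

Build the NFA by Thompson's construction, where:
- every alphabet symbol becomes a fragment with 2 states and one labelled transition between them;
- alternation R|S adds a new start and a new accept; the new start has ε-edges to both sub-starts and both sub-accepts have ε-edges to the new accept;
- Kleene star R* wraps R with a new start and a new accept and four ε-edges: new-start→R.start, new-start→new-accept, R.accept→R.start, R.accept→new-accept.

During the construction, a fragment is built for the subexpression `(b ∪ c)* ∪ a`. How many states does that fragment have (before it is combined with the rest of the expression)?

Fragment for `(b ∪ c)* ∪ a`:
Each of the 3 symbol leaves contributes a 2-state fragment.
  b ∪ c — 6 states
  (b ∪ c)* — 8 states
  (b ∪ c)* ∪ a — 12 states

12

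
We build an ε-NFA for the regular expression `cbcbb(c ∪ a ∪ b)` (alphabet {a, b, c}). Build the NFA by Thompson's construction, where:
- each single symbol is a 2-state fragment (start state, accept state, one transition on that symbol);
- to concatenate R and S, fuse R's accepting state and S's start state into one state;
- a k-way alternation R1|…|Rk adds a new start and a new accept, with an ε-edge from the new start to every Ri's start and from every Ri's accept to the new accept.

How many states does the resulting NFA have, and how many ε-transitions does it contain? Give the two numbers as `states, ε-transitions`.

Bottom-up over the parse tree:
Each of the 8 symbol leaves contributes 2 states and 0 ε-transitions.
  c ∪ a ∪ b = 8 states, 6 ε-transitions
  cbcbb(c ∪ a ∪ b) = 13 states, 6 ε-transitions

13, 6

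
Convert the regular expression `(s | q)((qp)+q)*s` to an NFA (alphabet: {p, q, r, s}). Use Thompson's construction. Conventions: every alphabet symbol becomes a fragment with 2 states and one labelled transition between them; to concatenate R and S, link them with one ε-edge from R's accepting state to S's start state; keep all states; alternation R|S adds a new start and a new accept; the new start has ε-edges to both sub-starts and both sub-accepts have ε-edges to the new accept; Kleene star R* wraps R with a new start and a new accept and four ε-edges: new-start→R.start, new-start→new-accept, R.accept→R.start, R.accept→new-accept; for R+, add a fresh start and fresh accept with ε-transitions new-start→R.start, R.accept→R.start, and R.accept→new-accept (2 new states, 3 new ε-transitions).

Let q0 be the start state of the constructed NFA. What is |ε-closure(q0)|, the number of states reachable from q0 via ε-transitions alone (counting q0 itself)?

Let C(F) = |ε-closure(F.start)| within fragment F, and note whether F accepts ε. Symbol fragments have C = 1 and do not accept ε. Then:
  s | q — C = 1 + 1 + 1 = 3 (the new accept is not ε-reachable since no branch accepts ε)
  qp — same as the first factor's closure: C = 1
  (qp)+ — new start ε-reaches only the body's start; the new accept needs a symbol first: C = 1 + 1 = 2
  (qp)+q — same as the first factor's closure: C = 2
  ((qp)+q)* — C = 1 (new start) + 2 (body) + 1 (new accept) = 4
  (s | q)((qp)+q)*s — same as the first factor's closure: C = 3

3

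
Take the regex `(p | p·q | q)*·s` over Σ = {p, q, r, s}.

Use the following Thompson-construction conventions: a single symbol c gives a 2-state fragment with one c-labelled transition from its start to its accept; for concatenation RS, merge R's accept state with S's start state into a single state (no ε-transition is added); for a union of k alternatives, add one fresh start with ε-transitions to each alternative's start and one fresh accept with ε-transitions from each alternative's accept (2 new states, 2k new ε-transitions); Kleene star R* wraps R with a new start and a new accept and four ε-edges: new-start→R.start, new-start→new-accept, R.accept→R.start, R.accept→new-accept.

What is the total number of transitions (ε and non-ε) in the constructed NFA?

15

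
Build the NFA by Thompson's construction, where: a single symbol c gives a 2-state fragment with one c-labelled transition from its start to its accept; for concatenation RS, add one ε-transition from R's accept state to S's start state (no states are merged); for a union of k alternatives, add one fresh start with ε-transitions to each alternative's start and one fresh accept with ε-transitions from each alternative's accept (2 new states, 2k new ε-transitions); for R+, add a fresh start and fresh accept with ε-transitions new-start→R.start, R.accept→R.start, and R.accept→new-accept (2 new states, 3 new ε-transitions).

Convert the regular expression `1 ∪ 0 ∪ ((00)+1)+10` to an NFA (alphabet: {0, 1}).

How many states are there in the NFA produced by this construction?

20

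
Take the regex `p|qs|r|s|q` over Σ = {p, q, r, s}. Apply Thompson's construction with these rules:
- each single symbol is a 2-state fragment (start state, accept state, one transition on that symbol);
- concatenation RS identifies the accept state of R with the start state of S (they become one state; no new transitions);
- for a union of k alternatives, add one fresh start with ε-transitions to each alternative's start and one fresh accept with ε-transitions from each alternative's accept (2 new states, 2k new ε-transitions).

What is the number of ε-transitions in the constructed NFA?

10

Building bottom-up:
Each of the 6 symbol leaves contributes 0 ε-transitions.
  qs = 0 ε-transitions
  p|qs|r|s|q = 10 ε-transitions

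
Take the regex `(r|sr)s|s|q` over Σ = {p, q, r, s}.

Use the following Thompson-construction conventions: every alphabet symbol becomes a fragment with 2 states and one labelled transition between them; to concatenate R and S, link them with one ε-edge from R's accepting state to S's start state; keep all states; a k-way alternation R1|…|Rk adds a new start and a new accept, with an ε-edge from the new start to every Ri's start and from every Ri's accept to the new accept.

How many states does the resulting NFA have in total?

16

Bottom-up over the parse tree:
Each of the 6 symbol leaves contributes a 2-state fragment.
  sr — 4 states
  r|sr — 8 states
  (r|sr)s — 10 states
  (r|sr)s|s|q — 16 states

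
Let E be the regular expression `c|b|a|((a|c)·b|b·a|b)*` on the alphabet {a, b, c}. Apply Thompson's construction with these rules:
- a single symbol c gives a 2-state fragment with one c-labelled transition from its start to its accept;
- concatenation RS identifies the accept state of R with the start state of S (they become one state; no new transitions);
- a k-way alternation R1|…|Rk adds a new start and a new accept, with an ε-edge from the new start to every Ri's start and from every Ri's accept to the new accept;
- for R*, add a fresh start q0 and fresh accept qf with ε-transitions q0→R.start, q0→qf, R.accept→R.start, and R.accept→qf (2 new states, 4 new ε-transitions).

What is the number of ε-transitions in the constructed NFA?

Per subexpression:
Each of the 9 symbol leaves contributes 0 ε-transitions.
  a|c — 4 ε-transitions
  (a|c)·b — 4 ε-transitions
  b·a — 0 ε-transitions
  (a|c)·b|b·a|b — 10 ε-transitions
  ((a|c)·b|b·a|b)* — 14 ε-transitions
  c|b|a|((a|c)·b|b·a|b)* — 22 ε-transitions

22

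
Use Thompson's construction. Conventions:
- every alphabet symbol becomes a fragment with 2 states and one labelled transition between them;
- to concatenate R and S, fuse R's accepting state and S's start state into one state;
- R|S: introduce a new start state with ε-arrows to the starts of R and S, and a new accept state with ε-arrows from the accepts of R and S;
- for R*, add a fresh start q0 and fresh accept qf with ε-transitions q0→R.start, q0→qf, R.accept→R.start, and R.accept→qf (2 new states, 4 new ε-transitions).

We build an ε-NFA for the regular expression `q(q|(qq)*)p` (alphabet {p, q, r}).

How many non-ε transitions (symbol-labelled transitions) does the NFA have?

Bottom-up over the parse tree:
Each of the 5 symbol leaves contributes exactly 1 symbol transition.
  qq → 2 symbol transitions
  (qq)* → 2 symbol transitions
  q|(qq)* → 3 symbol transitions
  q(q|(qq)*)p → 5 symbol transitions

5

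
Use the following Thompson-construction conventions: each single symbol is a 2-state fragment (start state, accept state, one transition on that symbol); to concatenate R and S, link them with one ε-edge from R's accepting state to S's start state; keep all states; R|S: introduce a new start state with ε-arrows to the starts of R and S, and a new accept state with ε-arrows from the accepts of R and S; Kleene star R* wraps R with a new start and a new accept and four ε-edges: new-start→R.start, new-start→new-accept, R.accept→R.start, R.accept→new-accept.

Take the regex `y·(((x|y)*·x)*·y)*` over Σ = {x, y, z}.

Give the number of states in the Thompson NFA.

18

Bottom-up over the parse tree:
Each of the 5 symbol leaves contributes a 2-state fragment.
  x|y : 6 states
  (x|y)* : 8 states
  (x|y)*·x : 10 states
  ((x|y)*·x)* : 12 states
  ((x|y)*·x)*·y : 14 states
  (((x|y)*·x)*·y)* : 16 states
  y·(((x|y)*·x)*·y)* : 18 states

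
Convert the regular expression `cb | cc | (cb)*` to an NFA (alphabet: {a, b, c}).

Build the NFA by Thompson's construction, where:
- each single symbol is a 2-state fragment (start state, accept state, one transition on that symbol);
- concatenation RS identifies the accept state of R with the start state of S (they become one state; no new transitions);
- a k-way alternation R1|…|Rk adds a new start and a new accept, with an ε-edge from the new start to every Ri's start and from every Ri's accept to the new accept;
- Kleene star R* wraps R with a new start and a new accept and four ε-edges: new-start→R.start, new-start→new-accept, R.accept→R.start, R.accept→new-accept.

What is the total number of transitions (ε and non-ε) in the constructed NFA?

Bottom-up over the parse tree:
Each of the 6 symbol leaves contributes 1 transition (1 symbol, 0 ε).
  cb — 2 transitions (2 symbol, 0 ε)
  cc — 2 transitions (2 symbol, 0 ε)
  cb — 2 transitions (2 symbol, 0 ε)
  (cb)* — 6 transitions (2 symbol, 4 ε)
  cb | cc | (cb)* — 16 transitions (6 symbol, 10 ε)

16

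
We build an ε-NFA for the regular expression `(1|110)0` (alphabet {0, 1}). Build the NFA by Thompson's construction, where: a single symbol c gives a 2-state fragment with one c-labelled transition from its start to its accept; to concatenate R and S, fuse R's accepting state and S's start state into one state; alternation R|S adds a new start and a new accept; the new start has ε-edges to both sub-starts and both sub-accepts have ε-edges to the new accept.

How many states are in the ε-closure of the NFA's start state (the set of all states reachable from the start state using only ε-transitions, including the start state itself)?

Let C(F) = |ε-closure(F.start)| within fragment F, and note whether F accepts ε. Symbol fragments have C = 1 and do not accept ε. Then:
  110 — same as the first factor's closure: |ε-closure| = 1
  1|110 — new start ε-reaches every alternative's start; none of them accept ε, so the new accept is not reached: |ε-closure| = 1 + 1 + 1 = 3
  (1|110)0 — same as the first factor's closure: |ε-closure| = 3

3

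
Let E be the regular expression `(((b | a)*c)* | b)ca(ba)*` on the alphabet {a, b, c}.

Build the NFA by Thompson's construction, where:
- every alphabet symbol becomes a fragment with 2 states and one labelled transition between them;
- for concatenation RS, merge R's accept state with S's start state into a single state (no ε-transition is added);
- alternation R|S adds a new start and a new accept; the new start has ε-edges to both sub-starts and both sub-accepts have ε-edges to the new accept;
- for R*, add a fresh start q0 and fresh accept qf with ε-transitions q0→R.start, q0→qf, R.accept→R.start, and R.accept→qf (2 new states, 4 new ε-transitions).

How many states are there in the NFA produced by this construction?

21

Per subexpression:
Each of the 8 symbol leaves contributes a 2-state fragment.
  b | a = 6 states
  (b | a)* = 8 states
  (b | a)*c = 9 states
  ((b | a)*c)* = 11 states
  ((b | a)*c)* | b = 15 states
  ba = 3 states
  (ba)* = 5 states
  (((b | a)*c)* | b)ca(ba)* = 21 states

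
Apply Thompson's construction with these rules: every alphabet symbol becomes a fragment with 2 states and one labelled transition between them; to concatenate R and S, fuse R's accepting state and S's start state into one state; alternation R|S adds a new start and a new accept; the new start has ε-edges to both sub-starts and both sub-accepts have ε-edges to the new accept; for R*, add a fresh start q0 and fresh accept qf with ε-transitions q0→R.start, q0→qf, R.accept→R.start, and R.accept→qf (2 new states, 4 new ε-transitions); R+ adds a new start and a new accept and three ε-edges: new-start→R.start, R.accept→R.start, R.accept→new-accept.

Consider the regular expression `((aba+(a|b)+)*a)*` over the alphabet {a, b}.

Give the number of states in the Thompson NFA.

By structural recursion:
Each of the 6 symbol leaves contributes a 2-state fragment.
  a+ = 4 states
  a|b = 6 states
  (a|b)+ = 8 states
  aba+(a|b)+ = 13 states
  (aba+(a|b)+)* = 15 states
  (aba+(a|b)+)*a = 16 states
  ((aba+(a|b)+)*a)* = 18 states

18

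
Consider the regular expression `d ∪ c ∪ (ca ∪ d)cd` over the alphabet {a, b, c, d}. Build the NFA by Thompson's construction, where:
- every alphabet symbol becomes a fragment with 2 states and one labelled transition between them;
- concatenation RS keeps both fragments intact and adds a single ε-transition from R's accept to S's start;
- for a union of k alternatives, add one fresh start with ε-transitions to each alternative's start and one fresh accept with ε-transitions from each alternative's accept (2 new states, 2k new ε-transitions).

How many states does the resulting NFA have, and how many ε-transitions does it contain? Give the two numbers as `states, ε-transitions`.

Building bottom-up:
Each of the 7 symbol leaves contributes 2 states and 0 ε-transitions.
  ca : 4 states, 1 ε-transition
  ca ∪ d : 8 states, 5 ε-transitions
  (ca ∪ d)cd : 12 states, 7 ε-transitions
  d ∪ c ∪ (ca ∪ d)cd : 18 states, 13 ε-transitions

18, 13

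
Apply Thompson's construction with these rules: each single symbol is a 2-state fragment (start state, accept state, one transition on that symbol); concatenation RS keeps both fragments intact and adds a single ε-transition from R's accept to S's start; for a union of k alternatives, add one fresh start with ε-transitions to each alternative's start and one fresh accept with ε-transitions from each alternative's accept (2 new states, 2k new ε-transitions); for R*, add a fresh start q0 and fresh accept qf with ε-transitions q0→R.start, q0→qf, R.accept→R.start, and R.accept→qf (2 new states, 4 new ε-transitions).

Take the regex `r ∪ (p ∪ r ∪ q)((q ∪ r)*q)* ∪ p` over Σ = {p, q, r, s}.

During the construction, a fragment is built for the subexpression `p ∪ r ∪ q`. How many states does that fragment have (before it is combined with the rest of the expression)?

Fragment for `p ∪ r ∪ q`:
Each of the 3 symbol leaves contributes a 2-state fragment.
  p ∪ r ∪ q = 8 states

8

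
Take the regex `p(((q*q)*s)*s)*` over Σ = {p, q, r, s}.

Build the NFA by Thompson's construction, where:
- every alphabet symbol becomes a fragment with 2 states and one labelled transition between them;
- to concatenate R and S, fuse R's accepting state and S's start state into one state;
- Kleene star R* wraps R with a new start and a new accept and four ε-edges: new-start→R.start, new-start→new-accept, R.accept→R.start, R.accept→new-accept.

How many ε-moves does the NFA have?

Bottom-up over the parse tree:
Each of the 5 symbol leaves contributes 0 ε-transitions.
  q* → 4 ε-transitions
  q*q → 4 ε-transitions
  (q*q)* → 8 ε-transitions
  (q*q)*s → 8 ε-transitions
  ((q*q)*s)* → 12 ε-transitions
  ((q*q)*s)*s → 12 ε-transitions
  (((q*q)*s)*s)* → 16 ε-transitions
  p(((q*q)*s)*s)* → 16 ε-transitions

16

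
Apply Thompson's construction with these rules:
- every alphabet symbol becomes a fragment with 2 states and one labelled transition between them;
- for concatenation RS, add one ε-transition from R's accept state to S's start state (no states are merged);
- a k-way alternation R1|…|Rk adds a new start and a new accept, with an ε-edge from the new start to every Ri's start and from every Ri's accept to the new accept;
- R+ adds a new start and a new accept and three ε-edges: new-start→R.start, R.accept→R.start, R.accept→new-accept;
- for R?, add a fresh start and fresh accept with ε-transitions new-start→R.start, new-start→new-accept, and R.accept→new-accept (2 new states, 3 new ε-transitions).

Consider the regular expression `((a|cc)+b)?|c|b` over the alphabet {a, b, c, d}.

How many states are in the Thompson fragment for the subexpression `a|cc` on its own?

8

Fragment for `a|cc`:
Each of the 3 symbol leaves contributes a 2-state fragment.
  cc → 4 states
  a|cc → 8 states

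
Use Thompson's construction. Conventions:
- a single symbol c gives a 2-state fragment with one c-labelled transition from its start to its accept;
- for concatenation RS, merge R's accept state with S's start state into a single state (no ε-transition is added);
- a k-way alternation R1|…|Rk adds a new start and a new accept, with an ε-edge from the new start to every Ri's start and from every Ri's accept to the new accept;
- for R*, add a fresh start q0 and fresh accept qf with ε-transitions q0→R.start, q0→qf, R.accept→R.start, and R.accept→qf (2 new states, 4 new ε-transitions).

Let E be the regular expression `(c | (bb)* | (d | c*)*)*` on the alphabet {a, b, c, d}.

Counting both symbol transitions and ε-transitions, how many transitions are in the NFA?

31

Recursing over subexpressions:
Each of the 5 symbol leaves contributes 1 transition (1 symbol, 0 ε).
  bb : 2 transitions (2 symbol, 0 ε)
  (bb)* : 6 transitions (2 symbol, 4 ε)
  c* : 5 transitions (1 symbol, 4 ε)
  d | c* : 10 transitions (2 symbol, 8 ε)
  (d | c*)* : 14 transitions (2 symbol, 12 ε)
  c | (bb)* | (d | c*)* : 27 transitions (5 symbol, 22 ε)
  (c | (bb)* | (d | c*)*)* : 31 transitions (5 symbol, 26 ε)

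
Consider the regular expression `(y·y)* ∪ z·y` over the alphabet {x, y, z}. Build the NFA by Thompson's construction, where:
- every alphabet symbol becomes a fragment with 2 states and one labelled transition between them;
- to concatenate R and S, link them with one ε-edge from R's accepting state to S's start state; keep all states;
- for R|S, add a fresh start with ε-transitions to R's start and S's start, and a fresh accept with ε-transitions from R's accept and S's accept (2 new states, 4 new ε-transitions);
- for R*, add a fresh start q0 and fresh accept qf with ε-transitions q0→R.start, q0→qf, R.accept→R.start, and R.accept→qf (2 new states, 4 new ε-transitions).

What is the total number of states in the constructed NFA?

By structural recursion:
Each of the 4 symbol leaves contributes a 2-state fragment.
  y·y = 4 states
  (y·y)* = 6 states
  z·y = 4 states
  (y·y)* ∪ z·y = 12 states

12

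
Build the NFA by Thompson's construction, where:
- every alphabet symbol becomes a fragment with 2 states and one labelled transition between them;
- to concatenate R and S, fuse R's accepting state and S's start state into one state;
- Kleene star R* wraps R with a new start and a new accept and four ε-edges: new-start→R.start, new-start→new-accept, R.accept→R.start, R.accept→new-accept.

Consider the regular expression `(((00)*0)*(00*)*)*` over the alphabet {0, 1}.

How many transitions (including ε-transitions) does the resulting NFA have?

25

Per subexpression:
Each of the 5 symbol leaves contributes 1 transition (1 symbol, 0 ε).
  00 — 2 transitions (2 symbol, 0 ε)
  (00)* — 6 transitions (2 symbol, 4 ε)
  (00)*0 — 7 transitions (3 symbol, 4 ε)
  ((00)*0)* — 11 transitions (3 symbol, 8 ε)
  0* — 5 transitions (1 symbol, 4 ε)
  00* — 6 transitions (2 symbol, 4 ε)
  (00*)* — 10 transitions (2 symbol, 8 ε)
  ((00)*0)*(00*)* — 21 transitions (5 symbol, 16 ε)
  (((00)*0)*(00*)*)* — 25 transitions (5 symbol, 20 ε)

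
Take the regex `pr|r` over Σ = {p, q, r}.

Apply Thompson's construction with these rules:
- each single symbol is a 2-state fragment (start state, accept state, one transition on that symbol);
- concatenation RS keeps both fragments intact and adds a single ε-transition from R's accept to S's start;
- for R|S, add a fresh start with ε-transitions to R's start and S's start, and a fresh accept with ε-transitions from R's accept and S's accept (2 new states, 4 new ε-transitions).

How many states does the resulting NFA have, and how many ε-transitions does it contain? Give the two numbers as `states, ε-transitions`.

8, 5

By structural recursion:
Each of the 3 symbol leaves contributes 2 states and 0 ε-transitions.
  pr = 4 states, 1 ε-transition
  pr|r = 8 states, 5 ε-transitions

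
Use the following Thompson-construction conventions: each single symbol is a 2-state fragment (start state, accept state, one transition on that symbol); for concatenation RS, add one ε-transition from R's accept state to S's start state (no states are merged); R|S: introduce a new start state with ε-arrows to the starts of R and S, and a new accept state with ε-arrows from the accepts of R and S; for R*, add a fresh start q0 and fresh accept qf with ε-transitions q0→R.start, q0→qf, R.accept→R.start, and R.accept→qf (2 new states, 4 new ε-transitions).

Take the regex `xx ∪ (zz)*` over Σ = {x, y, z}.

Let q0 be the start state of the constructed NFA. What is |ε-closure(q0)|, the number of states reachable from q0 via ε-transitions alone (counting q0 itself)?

Let C(F) = |ε-closure(F.start)| within fragment F, and note whether F accepts ε. Symbol fragments have C = 1 and do not accept ε. Then:
  xx → same as the first factor's closure: |closure| = 1
  zz → |closure| equals the left operand's closure size = 1 (its accept is not ε-reachable, so the closure stops there)
  (zz)* → the star's fresh start ε-reaches both the body's start and the fresh accept: |closure| = 2 + 1 = 3
  xx ∪ (zz)* → new start ε-reaches every alternative's start; at least one alternative accepts ε, so the union's new accept is reached too: |closure| = 1 + 1 + 3 + 1 = 6

6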